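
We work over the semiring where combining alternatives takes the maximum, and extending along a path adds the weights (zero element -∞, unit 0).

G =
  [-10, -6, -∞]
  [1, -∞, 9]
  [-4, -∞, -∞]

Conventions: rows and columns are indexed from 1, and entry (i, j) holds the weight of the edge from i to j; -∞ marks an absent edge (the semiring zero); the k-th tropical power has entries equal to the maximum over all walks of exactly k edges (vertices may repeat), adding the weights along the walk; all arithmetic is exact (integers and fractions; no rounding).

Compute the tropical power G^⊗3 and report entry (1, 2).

G^⊗2:
  [-5, -16, 3]
  [5, -5, -∞]
  [-14, -10, -∞]
G^⊗3:
  [-1, -11, -7]
  [-4, -1, 4]
  [-9, -20, -1]
Key observation: the optimum is the walk 1->2->1->2, with weight (-6) + 1 + (-6) = -11.
Optimal value attained by: walk 1->2->1->2.
Answer: (G^⊗3)[1][2] = -11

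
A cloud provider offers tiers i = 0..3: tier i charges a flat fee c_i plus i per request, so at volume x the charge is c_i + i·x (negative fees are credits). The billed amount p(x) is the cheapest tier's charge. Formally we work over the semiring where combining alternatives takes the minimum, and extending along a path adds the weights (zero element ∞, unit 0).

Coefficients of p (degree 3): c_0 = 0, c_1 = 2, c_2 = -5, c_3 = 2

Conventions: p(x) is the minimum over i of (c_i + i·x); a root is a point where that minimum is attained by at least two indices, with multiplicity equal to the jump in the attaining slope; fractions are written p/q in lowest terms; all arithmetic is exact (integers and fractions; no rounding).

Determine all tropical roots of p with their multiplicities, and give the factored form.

hull edge (i=0, c=0) to (i=2, c=-5): slope -5/2, span 2
hull edge (i=2, c=-5) to (i=3, c=2): slope 7, span 1
Factored form: p(x) = 2 ⊗ (x ⊕ (-7)) ⊗ (x ⊕ 5/2) ⊗ (x ⊕ 5/2)
Answer: roots = -7 (mult 1), 5/2 (mult 2)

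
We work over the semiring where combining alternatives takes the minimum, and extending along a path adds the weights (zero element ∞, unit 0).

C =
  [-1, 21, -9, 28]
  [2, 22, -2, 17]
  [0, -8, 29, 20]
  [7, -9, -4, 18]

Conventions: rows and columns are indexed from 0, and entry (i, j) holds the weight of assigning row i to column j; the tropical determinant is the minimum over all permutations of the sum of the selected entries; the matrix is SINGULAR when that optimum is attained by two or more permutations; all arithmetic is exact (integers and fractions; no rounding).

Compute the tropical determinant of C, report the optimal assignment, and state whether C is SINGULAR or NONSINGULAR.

σ = (0, 1, 2, 3): (-1) + 22 + 29 + 18 = 68
σ = (0, 1, 3, 2): (-1) + 22 + 20 + (-4) = 37
σ = (0, 2, 1, 3): (-1) + (-2) + (-8) + 18 = 7
σ = (0, 2, 3, 1): (-1) + (-2) + 20 + (-9) = 8
σ = (0, 3, 1, 2): (-1) + 17 + (-8) + (-4) = 4
σ = (0, 3, 2, 1): (-1) + 17 + 29 + (-9) = 36
σ = (1, 0, 2, 3): 21 + 2 + 29 + 18 = 70
σ = (1, 0, 3, 2): 21 + 2 + 20 + (-4) = 39
σ = (1, 2, 0, 3): 21 + (-2) + 0 + 18 = 37
σ = (1, 2, 3, 0): 21 + (-2) + 20 + 7 = 46
σ = (1, 3, 0, 2): 21 + 17 + 0 + (-4) = 34
σ = (1, 3, 2, 0): 21 + 17 + 29 + 7 = 74
σ = (2, 0, 1, 3): (-9) + 2 + (-8) + 18 = 3
σ = (2, 0, 3, 1): (-9) + 2 + 20 + (-9) = 4
σ = (2, 1, 0, 3): (-9) + 22 + 0 + 18 = 31
σ = (2, 1, 3, 0): (-9) + 22 + 20 + 7 = 40
σ = (2, 3, 0, 1): (-9) + 17 + 0 + (-9) = -1
σ = (2, 3, 1, 0): (-9) + 17 + (-8) + 7 = 7
σ = (3, 0, 1, 2): 28 + 2 + (-8) + (-4) = 18
σ = (3, 0, 2, 1): 28 + 2 + 29 + (-9) = 50
σ = (3, 1, 0, 2): 28 + 22 + 0 + (-4) = 46
σ = (3, 1, 2, 0): 28 + 22 + 29 + 7 = 86
σ = (3, 2, 0, 1): 28 + (-2) + 0 + (-9) = 17
σ = (3, 2, 1, 0): 28 + (-2) + (-8) + 7 = 25
Optimal value attained by: σ = (2, 3, 0, 1).
Answer: det⊕(C) = -1; verdict: NONSINGULAR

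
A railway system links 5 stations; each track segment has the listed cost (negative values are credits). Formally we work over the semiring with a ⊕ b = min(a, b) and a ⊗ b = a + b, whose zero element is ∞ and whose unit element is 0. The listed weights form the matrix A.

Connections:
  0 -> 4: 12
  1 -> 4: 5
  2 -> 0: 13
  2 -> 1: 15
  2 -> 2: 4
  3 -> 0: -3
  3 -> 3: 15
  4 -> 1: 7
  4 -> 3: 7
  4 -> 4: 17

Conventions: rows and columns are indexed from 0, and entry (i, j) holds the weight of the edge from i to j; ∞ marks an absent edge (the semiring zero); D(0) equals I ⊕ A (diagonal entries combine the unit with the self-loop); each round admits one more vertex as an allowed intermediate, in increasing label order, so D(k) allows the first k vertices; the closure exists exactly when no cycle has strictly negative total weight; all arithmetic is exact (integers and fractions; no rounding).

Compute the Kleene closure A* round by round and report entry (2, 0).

D(0):
  [0, ∞, ∞, ∞, 12]
  [∞, 0, ∞, ∞, 5]
  [13, 15, 0, ∞, ∞]
  [-3, ∞, ∞, 0, ∞]
  [∞, 7, ∞, 7, 0]
D(1):
  [0, ∞, ∞, ∞, 12]
  [∞, 0, ∞, ∞, 5]
  [13, 15, 0, ∞, 25]
  [-3, ∞, ∞, 0, 9]
  [∞, 7, ∞, 7, 0]
D(2):
  [0, ∞, ∞, ∞, 12]
  [∞, 0, ∞, ∞, 5]
  [13, 15, 0, ∞, 20]
  [-3, ∞, ∞, 0, 9]
  [∞, 7, ∞, 7, 0]
D(3):
  [0, ∞, ∞, ∞, 12]
  [∞, 0, ∞, ∞, 5]
  [13, 15, 0, ∞, 20]
  [-3, ∞, ∞, 0, 9]
  [∞, 7, ∞, 7, 0]
D(4):
  [0, ∞, ∞, ∞, 12]
  [∞, 0, ∞, ∞, 5]
  [13, 15, 0, ∞, 20]
  [-3, ∞, ∞, 0, 9]
  [4, 7, ∞, 7, 0]
D(5):
  [0, 19, ∞, 19, 12]
  [9, 0, ∞, 12, 5]
  [13, 15, 0, 27, 20]
  [-3, 16, ∞, 0, 9]
  [4, 7, ∞, 7, 0]
Answer: A*[2][0] = 13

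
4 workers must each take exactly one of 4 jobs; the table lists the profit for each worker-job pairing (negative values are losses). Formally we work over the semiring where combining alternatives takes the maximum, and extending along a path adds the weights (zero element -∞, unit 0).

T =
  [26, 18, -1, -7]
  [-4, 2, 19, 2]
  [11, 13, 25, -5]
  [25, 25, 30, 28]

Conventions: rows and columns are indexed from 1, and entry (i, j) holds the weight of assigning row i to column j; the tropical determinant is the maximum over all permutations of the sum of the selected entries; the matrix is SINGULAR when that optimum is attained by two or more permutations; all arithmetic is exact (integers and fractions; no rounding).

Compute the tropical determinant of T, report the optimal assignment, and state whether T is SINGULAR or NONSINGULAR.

σ = (1, 2, 3, 4): 26 + 2 + 25 + 28 = 81
σ = (1, 2, 4, 3): 26 + 2 + (-5) + 30 = 53
σ = (1, 3, 2, 4): 26 + 19 + 13 + 28 = 86
σ = (1, 3, 4, 2): 26 + 19 + (-5) + 25 = 65
σ = (1, 4, 2, 3): 26 + 2 + 13 + 30 = 71
σ = (1, 4, 3, 2): 26 + 2 + 25 + 25 = 78
σ = (2, 1, 3, 4): 18 + (-4) + 25 + 28 = 67
σ = (2, 1, 4, 3): 18 + (-4) + (-5) + 30 = 39
σ = (2, 3, 1, 4): 18 + 19 + 11 + 28 = 76
σ = (2, 3, 4, 1): 18 + 19 + (-5) + 25 = 57
σ = (2, 4, 1, 3): 18 + 2 + 11 + 30 = 61
σ = (2, 4, 3, 1): 18 + 2 + 25 + 25 = 70
σ = (3, 1, 2, 4): (-1) + (-4) + 13 + 28 = 36
σ = (3, 1, 4, 2): (-1) + (-4) + (-5) + 25 = 15
σ = (3, 2, 1, 4): (-1) + 2 + 11 + 28 = 40
σ = (3, 2, 4, 1): (-1) + 2 + (-5) + 25 = 21
σ = (3, 4, 1, 2): (-1) + 2 + 11 + 25 = 37
σ = (3, 4, 2, 1): (-1) + 2 + 13 + 25 = 39
σ = (4, 1, 2, 3): (-7) + (-4) + 13 + 30 = 32
σ = (4, 1, 3, 2): (-7) + (-4) + 25 + 25 = 39
σ = (4, 2, 1, 3): (-7) + 2 + 11 + 30 = 36
σ = (4, 2, 3, 1): (-7) + 2 + 25 + 25 = 45
σ = (4, 3, 1, 2): (-7) + 19 + 11 + 25 = 48
σ = (4, 3, 2, 1): (-7) + 19 + 13 + 25 = 50
Optimal value attained by: σ = (1, 3, 2, 4).
Answer: det⊕(T) = 86; verdict: NONSINGULAR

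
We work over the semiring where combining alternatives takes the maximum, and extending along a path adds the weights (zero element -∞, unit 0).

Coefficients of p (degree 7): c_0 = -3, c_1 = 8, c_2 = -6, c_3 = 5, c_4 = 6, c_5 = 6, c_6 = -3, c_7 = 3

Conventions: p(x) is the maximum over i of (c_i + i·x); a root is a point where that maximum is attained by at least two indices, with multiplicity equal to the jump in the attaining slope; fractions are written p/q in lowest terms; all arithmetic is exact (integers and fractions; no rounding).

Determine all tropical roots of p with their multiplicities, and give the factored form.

hull edge (i=0, c=-3) to (i=1, c=8): slope 11, span 1
hull edge (i=1, c=8) to (i=5, c=6): slope -1/2, span 4
hull edge (i=5, c=6) to (i=7, c=3): slope -3/2, span 2
Factored form: p(x) = 3 ⊗ (x ⊕ (-11)) ⊗ (x ⊕ 1/2) ⊗ (x ⊕ 1/2) ⊗ (x ⊕ 1/2) ⊗ (x ⊕ 1/2) ⊗ (x ⊕ 3/2) ⊗ (x ⊕ 3/2)
Answer: roots = -11 (mult 1), 1/2 (mult 4), 3/2 (mult 2)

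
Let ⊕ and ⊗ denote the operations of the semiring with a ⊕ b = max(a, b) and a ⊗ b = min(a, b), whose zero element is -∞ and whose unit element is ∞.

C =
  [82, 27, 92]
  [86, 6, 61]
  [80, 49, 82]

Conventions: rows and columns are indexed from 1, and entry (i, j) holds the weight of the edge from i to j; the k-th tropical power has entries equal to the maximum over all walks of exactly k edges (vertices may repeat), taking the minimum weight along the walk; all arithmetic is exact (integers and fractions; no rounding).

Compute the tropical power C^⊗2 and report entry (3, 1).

C^⊗2:
  [82, 49, 82]
  [82, 49, 86]
  [80, 49, 82]
Key observation: the optimum is the walk 3->1->1, with weight 80 min 82 = 80.
Optimal value attained by: walk 3->1->1.
Answer: (C^⊗2)[3][1] = 80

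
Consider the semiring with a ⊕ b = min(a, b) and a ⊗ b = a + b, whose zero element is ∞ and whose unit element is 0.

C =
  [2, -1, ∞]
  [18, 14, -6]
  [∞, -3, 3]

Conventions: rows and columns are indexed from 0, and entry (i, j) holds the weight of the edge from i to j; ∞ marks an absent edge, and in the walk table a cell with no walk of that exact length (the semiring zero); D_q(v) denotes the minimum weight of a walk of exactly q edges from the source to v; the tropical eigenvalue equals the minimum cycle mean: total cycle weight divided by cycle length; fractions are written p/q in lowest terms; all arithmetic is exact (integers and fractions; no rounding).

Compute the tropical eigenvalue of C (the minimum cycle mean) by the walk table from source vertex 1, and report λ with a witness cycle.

q=0: [∞, 0, ∞]
q=1: [18, 14, -6]
q=2: [20, -9, -3]
q=3: [9, -6, -15]
Optimal cycle mean attained by: cycle 1->2->1, total (-6) + (-3), length 2.
Answer: λ = -9/2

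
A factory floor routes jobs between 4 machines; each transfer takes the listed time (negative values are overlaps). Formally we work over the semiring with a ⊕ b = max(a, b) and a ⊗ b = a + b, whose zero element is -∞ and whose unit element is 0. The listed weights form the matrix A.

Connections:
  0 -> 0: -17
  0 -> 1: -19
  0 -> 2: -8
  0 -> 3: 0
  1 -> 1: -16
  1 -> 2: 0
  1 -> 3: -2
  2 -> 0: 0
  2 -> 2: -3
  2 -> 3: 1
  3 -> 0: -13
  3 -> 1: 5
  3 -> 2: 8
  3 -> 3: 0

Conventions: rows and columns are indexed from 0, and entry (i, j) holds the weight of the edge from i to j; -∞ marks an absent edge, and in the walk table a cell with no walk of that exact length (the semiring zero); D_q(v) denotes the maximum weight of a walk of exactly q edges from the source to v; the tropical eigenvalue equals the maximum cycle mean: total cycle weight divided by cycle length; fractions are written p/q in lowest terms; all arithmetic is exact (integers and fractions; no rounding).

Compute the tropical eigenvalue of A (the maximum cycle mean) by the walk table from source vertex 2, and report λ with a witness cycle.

q=0: [-∞, -∞, 0, -∞]
q=1: [0, -∞, -3, 1]
q=2: [-3, 6, 9, 1]
q=3: [9, 6, 9, 10]
q=4: [9, 15, 18, 10]
Optimal cycle mean attained by: cycle 2->3->2, total 1 + 8, length 2.
Answer: λ = 9/2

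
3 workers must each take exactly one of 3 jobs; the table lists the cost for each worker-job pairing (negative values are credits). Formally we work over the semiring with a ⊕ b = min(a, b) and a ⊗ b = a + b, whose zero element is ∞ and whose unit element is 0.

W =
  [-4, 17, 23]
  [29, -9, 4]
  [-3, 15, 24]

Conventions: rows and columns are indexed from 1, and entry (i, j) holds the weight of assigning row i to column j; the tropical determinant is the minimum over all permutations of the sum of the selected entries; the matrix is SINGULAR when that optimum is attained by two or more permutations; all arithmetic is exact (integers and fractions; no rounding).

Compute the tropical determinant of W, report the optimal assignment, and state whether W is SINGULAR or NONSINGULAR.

σ = (1, 2, 3): (-4) + (-9) + 24 = 11
σ = (1, 3, 2): (-4) + 4 + 15 = 15
σ = (2, 1, 3): 17 + 29 + 24 = 70
σ = (2, 3, 1): 17 + 4 + (-3) = 18
σ = (3, 1, 2): 23 + 29 + 15 = 67
σ = (3, 2, 1): 23 + (-9) + (-3) = 11
Optimal value attained by: σ = (1, 2, 3).
Answer: det⊕(W) = 11; verdict: SINGULAR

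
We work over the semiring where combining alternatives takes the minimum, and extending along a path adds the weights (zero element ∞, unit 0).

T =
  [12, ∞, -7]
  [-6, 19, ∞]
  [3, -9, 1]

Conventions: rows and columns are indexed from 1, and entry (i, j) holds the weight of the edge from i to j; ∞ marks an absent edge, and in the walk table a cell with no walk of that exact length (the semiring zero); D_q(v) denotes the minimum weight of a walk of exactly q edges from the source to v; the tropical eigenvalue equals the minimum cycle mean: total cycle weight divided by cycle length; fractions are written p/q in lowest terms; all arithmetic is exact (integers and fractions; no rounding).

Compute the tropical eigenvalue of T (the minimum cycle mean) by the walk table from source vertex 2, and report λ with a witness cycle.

q=0: [∞, 0, ∞]
q=1: [-6, 19, ∞]
q=2: [6, 38, -13]
q=3: [-10, -22, -12]
Optimal cycle mean attained by: cycle 1->3->2->1, total (-7) + (-9) + (-6), length 3.
Answer: λ = -22/3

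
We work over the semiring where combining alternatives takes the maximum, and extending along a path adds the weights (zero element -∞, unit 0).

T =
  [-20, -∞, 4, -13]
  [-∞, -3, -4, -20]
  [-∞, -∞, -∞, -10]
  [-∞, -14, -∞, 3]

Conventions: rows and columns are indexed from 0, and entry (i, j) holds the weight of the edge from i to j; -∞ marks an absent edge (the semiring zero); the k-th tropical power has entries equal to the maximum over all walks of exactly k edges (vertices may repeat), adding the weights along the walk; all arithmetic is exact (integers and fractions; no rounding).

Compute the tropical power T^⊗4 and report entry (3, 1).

T^⊗2:
  [-40, -27, -16, -6]
  [-∞, -6, -7, -14]
  [-∞, -24, -∞, -7]
  [-∞, -11, -18, 6]
T^⊗3:
  [-60, -20, -31, -3]
  [-∞, -9, -10, -11]
  [-∞, -21, -28, -4]
  [-∞, -8, -15, 9]
T^⊗4:
  [-80, -17, -24, 0]
  [-∞, -12, -13, -8]
  [-∞, -18, -25, -1]
  [-∞, -5, -12, 12]
Key observation: the optimum is the walk 3->3->3->3->1, with weight 3 + 3 + 3 + (-14) = -5.
Optimal value attained by: walk 3->3->3->3->1.
Answer: (T^⊗4)[3][1] = -5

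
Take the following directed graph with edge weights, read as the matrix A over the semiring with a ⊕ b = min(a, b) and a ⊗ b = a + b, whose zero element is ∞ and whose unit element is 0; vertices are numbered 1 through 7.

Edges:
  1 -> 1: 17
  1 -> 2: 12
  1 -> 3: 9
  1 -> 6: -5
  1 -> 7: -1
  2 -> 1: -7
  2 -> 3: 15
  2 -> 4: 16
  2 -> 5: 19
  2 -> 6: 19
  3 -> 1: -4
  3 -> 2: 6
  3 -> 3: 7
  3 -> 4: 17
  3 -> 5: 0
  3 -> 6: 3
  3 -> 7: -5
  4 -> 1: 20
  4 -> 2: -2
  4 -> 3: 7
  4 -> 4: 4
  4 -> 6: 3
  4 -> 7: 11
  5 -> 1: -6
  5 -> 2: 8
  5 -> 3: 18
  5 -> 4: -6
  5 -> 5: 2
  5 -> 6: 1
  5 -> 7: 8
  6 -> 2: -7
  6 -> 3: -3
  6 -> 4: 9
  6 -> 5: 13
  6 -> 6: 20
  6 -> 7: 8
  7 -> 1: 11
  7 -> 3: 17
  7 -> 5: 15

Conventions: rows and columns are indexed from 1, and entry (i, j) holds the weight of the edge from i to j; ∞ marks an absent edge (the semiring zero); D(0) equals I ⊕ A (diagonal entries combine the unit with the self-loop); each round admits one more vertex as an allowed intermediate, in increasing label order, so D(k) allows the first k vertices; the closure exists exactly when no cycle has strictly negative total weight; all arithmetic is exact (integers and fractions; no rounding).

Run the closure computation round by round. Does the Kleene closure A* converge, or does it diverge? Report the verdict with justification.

D(0):
  [0, 12, 9, ∞, ∞, -5, -1]
  [-7, 0, 15, 16, 19, 19, ∞]
  [-4, 6, 0, 17, 0, 3, -5]
  [20, -2, 7, 0, ∞, 3, 11]
  [-6, 8, 18, -6, 0, 1, 8]
  [∞, -7, -3, 9, 13, 0, 8]
  [11, ∞, 17, ∞, 15, ∞, 0]
D(1):
  [0, 12, 9, ∞, ∞, -5, -1]
  [-7, 0, 2, 16, 19, -12, -8]
  [-4, 6, 0, 17, 0, -9, -5]
  [20, -2, 7, 0, ∞, 3, 11]
  [-6, 6, 3, -6, 0, -11, -7]
  [∞, -7, -3, 9, 13, 0, 8]
  [11, 23, 17, ∞, 15, 6, 0]
Detection: at round 2, diagonal entry (6, 6) turns strictly negative.
Key observation: the cycle 6->2->1->6 has total weight (-7) + (-7) + (-5), which is strictly negative.
Answer: DIVERGES — negative cycle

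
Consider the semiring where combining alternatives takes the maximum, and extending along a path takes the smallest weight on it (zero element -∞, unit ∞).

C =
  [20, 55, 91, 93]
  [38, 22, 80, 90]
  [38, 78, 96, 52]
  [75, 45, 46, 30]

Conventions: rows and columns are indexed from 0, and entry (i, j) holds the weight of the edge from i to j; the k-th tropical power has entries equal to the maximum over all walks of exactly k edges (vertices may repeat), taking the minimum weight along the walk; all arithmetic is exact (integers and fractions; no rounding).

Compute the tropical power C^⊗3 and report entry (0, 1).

C^⊗2:
  [75, 78, 91, 55]
  [75, 78, 80, 52]
  [52, 78, 96, 78]
  [38, 55, 75, 75]
C^⊗3:
  [55, 78, 91, 78]
  [52, 78, 80, 78]
  [75, 78, 96, 78]
  [75, 75, 75, 55]
Key observation: the optimum is the walk 0->2->2->1, with weight 91 min 96 min 78 = 78.
Optimal value attained by: walk 0->2->2->1.
Answer: (C^⊗3)[0][1] = 78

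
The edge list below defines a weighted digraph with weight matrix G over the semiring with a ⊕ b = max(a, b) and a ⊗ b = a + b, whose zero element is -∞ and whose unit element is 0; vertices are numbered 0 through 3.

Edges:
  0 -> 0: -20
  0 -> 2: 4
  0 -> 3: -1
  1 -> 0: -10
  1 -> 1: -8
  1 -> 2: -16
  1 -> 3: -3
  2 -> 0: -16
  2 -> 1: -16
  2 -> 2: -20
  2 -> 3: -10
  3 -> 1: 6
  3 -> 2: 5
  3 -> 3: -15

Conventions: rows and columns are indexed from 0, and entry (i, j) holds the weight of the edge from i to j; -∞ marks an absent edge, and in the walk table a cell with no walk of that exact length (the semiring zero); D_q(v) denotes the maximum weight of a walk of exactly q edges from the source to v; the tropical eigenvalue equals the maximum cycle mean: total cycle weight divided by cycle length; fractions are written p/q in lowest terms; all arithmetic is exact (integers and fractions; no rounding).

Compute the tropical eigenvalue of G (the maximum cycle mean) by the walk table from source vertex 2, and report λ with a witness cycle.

q=0: [-∞, -∞, 0, -∞]
q=1: [-16, -16, -20, -10]
q=2: [-26, -4, -5, -17]
q=3: [-14, -11, -12, -7]
q=4: [-21, -1, -2, -14]
Optimal cycle mean attained by: cycle 1->3->1, total (-3) + 6, length 2.
Answer: λ = 3/2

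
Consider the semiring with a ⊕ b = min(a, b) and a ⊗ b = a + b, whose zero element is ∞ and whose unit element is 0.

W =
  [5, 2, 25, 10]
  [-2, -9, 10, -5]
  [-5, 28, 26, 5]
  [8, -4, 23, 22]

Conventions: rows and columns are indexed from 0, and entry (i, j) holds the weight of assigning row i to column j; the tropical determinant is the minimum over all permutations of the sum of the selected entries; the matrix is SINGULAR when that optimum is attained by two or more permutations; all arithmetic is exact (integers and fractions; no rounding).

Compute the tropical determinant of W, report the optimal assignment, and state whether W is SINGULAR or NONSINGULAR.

σ = (0, 1, 2, 3): 5 + (-9) + 26 + 22 = 44
σ = (0, 1, 3, 2): 5 + (-9) + 5 + 23 = 24
σ = (0, 2, 1, 3): 5 + 10 + 28 + 22 = 65
σ = (0, 2, 3, 1): 5 + 10 + 5 + (-4) = 16
σ = (0, 3, 1, 2): 5 + (-5) + 28 + 23 = 51
σ = (0, 3, 2, 1): 5 + (-5) + 26 + (-4) = 22
σ = (1, 0, 2, 3): 2 + (-2) + 26 + 22 = 48
σ = (1, 0, 3, 2): 2 + (-2) + 5 + 23 = 28
σ = (1, 2, 0, 3): 2 + 10 + (-5) + 22 = 29
σ = (1, 2, 3, 0): 2 + 10 + 5 + 8 = 25
σ = (1, 3, 0, 2): 2 + (-5) + (-5) + 23 = 15
σ = (1, 3, 2, 0): 2 + (-5) + 26 + 8 = 31
σ = (2, 0, 1, 3): 25 + (-2) + 28 + 22 = 73
σ = (2, 0, 3, 1): 25 + (-2) + 5 + (-4) = 24
σ = (2, 1, 0, 3): 25 + (-9) + (-5) + 22 = 33
σ = (2, 1, 3, 0): 25 + (-9) + 5 + 8 = 29
σ = (2, 3, 0, 1): 25 + (-5) + (-5) + (-4) = 11
σ = (2, 3, 1, 0): 25 + (-5) + 28 + 8 = 56
σ = (3, 0, 1, 2): 10 + (-2) + 28 + 23 = 59
σ = (3, 0, 2, 1): 10 + (-2) + 26 + (-4) = 30
σ = (3, 1, 0, 2): 10 + (-9) + (-5) + 23 = 19
σ = (3, 1, 2, 0): 10 + (-9) + 26 + 8 = 35
σ = (3, 2, 0, 1): 10 + 10 + (-5) + (-4) = 11
σ = (3, 2, 1, 0): 10 + 10 + 28 + 8 = 56
Optimal value attained by: σ = (2, 3, 0, 1).
Answer: det⊕(W) = 11; verdict: SINGULAR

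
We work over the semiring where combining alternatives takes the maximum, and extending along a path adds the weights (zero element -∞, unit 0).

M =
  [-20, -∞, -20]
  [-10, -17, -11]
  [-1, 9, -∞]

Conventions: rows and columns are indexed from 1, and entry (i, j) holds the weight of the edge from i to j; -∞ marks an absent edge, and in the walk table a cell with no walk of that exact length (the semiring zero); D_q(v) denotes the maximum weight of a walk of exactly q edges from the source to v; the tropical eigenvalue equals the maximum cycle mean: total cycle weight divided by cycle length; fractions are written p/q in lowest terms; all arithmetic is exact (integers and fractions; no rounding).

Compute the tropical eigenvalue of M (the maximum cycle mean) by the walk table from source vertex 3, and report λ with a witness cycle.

q=0: [-∞, -∞, 0]
q=1: [-1, 9, -∞]
q=2: [-1, -8, -2]
q=3: [-3, 7, -19]
Optimal cycle mean attained by: cycle 2->3->2, total (-11) + 9, length 2.
Answer: λ = -1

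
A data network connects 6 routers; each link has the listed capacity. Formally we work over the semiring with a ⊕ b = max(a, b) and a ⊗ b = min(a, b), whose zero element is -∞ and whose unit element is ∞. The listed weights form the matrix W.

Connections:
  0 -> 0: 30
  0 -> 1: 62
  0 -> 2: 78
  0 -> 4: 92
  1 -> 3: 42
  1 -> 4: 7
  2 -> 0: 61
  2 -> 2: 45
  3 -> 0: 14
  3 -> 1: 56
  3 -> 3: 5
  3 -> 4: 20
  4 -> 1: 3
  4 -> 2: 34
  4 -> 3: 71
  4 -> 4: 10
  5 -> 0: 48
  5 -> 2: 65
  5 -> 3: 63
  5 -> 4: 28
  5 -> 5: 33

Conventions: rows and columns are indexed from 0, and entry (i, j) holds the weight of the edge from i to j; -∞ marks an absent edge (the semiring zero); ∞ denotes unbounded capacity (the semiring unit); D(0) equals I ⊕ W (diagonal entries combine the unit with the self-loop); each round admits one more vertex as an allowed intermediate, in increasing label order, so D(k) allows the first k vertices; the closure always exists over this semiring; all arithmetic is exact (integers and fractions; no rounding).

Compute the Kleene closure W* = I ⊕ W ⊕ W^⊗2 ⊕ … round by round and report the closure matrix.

D(0):
  [∞, 62, 78, -∞, 92, -∞]
  [-∞, ∞, -∞, 42, 7, -∞]
  [61, -∞, ∞, -∞, -∞, -∞]
  [14, 56, -∞, ∞, 20, -∞]
  [-∞, 3, 34, 71, ∞, -∞]
  [48, -∞, 65, 63, 28, ∞]
D(1):
  [∞, 62, 78, -∞, 92, -∞]
  [-∞, ∞, -∞, 42, 7, -∞]
  [61, 61, ∞, -∞, 61, -∞]
  [14, 56, 14, ∞, 20, -∞]
  [-∞, 3, 34, 71, ∞, -∞]
  [48, 48, 65, 63, 48, ∞]
D(2):
  [∞, 62, 78, 42, 92, -∞]
  [-∞, ∞, -∞, 42, 7, -∞]
  [61, 61, ∞, 42, 61, -∞]
  [14, 56, 14, ∞, 20, -∞]
  [-∞, 3, 34, 71, ∞, -∞]
  [48, 48, 65, 63, 48, ∞]
D(3):
  [∞, 62, 78, 42, 92, -∞]
  [-∞, ∞, -∞, 42, 7, -∞]
  [61, 61, ∞, 42, 61, -∞]
  [14, 56, 14, ∞, 20, -∞]
  [34, 34, 34, 71, ∞, -∞]
  [61, 61, 65, 63, 61, ∞]
D(4):
  [∞, 62, 78, 42, 92, -∞]
  [14, ∞, 14, 42, 20, -∞]
  [61, 61, ∞, 42, 61, -∞]
  [14, 56, 14, ∞, 20, -∞]
  [34, 56, 34, 71, ∞, -∞]
  [61, 61, 65, 63, 61, ∞]
D(5):
  [∞, 62, 78, 71, 92, -∞]
  [20, ∞, 20, 42, 20, -∞]
  [61, 61, ∞, 61, 61, -∞]
  [20, 56, 20, ∞, 20, -∞]
  [34, 56, 34, 71, ∞, -∞]
  [61, 61, 65, 63, 61, ∞]
D(6):
  [∞, 62, 78, 71, 92, -∞]
  [20, ∞, 20, 42, 20, -∞]
  [61, 61, ∞, 61, 61, -∞]
  [20, 56, 20, ∞, 20, -∞]
  [34, 56, 34, 71, ∞, -∞]
  [61, 61, 65, 63, 61, ∞]
Answer: W* = [[∞, 62, 78, 71, 92, -∞], [20, ∞, 20, 42, 20, -∞], [61, 61, ∞, 61, 61, -∞], [20, 56, 20, ∞, 20, -∞], [34, 56, 34, 71, ∞, -∞], [61, 61, 65, 63, 61, ∞]]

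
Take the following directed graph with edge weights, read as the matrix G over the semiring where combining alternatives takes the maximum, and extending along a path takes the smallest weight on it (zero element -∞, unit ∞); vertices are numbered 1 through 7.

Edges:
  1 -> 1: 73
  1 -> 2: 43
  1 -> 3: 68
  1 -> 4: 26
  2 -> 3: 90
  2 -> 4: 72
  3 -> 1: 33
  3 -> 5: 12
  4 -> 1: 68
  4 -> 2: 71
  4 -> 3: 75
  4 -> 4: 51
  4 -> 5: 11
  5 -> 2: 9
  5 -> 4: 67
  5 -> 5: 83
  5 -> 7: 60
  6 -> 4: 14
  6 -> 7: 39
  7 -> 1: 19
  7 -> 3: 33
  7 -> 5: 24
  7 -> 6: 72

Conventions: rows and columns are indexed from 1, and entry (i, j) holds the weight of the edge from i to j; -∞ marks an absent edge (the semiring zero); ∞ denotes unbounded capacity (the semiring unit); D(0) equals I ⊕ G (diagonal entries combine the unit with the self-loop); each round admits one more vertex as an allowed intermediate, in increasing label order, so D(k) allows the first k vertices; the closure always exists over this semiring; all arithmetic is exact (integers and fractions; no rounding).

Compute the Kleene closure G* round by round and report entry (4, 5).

D(0):
  [∞, 43, 68, 26, -∞, -∞, -∞]
  [-∞, ∞, 90, 72, -∞, -∞, -∞]
  [33, -∞, ∞, -∞, 12, -∞, -∞]
  [68, 71, 75, ∞, 11, -∞, -∞]
  [-∞, 9, -∞, 67, ∞, -∞, 60]
  [-∞, -∞, -∞, 14, -∞, ∞, 39]
  [19, -∞, 33, -∞, 24, 72, ∞]
D(1):
  [∞, 43, 68, 26, -∞, -∞, -∞]
  [-∞, ∞, 90, 72, -∞, -∞, -∞]
  [33, 33, ∞, 26, 12, -∞, -∞]
  [68, 71, 75, ∞, 11, -∞, -∞]
  [-∞, 9, -∞, 67, ∞, -∞, 60]
  [-∞, -∞, -∞, 14, -∞, ∞, 39]
  [19, 19, 33, 19, 24, 72, ∞]
D(2):
  [∞, 43, 68, 43, -∞, -∞, -∞]
  [-∞, ∞, 90, 72, -∞, -∞, -∞]
  [33, 33, ∞, 33, 12, -∞, -∞]
  [68, 71, 75, ∞, 11, -∞, -∞]
  [-∞, 9, 9, 67, ∞, -∞, 60]
  [-∞, -∞, -∞, 14, -∞, ∞, 39]
  [19, 19, 33, 19, 24, 72, ∞]
D(3):
  [∞, 43, 68, 43, 12, -∞, -∞]
  [33, ∞, 90, 72, 12, -∞, -∞]
  [33, 33, ∞, 33, 12, -∞, -∞]
  [68, 71, 75, ∞, 12, -∞, -∞]
  [9, 9, 9, 67, ∞, -∞, 60]
  [-∞, -∞, -∞, 14, -∞, ∞, 39]
  [33, 33, 33, 33, 24, 72, ∞]
D(4):
  [∞, 43, 68, 43, 12, -∞, -∞]
  [68, ∞, 90, 72, 12, -∞, -∞]
  [33, 33, ∞, 33, 12, -∞, -∞]
  [68, 71, 75, ∞, 12, -∞, -∞]
  [67, 67, 67, 67, ∞, -∞, 60]
  [14, 14, 14, 14, 12, ∞, 39]
  [33, 33, 33, 33, 24, 72, ∞]
D(5):
  [∞, 43, 68, 43, 12, -∞, 12]
  [68, ∞, 90, 72, 12, -∞, 12]
  [33, 33, ∞, 33, 12, -∞, 12]
  [68, 71, 75, ∞, 12, -∞, 12]
  [67, 67, 67, 67, ∞, -∞, 60]
  [14, 14, 14, 14, 12, ∞, 39]
  [33, 33, 33, 33, 24, 72, ∞]
D(6):
  [∞, 43, 68, 43, 12, -∞, 12]
  [68, ∞, 90, 72, 12, -∞, 12]
  [33, 33, ∞, 33, 12, -∞, 12]
  [68, 71, 75, ∞, 12, -∞, 12]
  [67, 67, 67, 67, ∞, -∞, 60]
  [14, 14, 14, 14, 12, ∞, 39]
  [33, 33, 33, 33, 24, 72, ∞]
D(7):
  [∞, 43, 68, 43, 12, 12, 12]
  [68, ∞, 90, 72, 12, 12, 12]
  [33, 33, ∞, 33, 12, 12, 12]
  [68, 71, 75, ∞, 12, 12, 12]
  [67, 67, 67, 67, ∞, 60, 60]
  [33, 33, 33, 33, 24, ∞, 39]
  [33, 33, 33, 33, 24, 72, ∞]
Answer: G*[4][5] = 12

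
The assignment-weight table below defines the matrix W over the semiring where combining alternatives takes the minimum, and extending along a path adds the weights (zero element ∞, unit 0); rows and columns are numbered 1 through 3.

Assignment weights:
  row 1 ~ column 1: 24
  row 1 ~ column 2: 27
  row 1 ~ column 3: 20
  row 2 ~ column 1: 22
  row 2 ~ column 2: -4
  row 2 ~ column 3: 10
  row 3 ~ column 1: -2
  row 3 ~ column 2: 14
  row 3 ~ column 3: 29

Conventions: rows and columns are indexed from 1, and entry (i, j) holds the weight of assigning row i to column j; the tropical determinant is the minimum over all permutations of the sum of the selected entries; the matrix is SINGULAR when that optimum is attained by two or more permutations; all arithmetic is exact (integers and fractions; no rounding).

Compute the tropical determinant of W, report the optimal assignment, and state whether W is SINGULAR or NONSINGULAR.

σ = (1, 2, 3): 24 + (-4) + 29 = 49
σ = (1, 3, 2): 24 + 10 + 14 = 48
σ = (2, 1, 3): 27 + 22 + 29 = 78
σ = (2, 3, 1): 27 + 10 + (-2) = 35
σ = (3, 1, 2): 20 + 22 + 14 = 56
σ = (3, 2, 1): 20 + (-4) + (-2) = 14
Optimal value attained by: σ = (3, 2, 1).
Answer: det⊕(W) = 14; verdict: NONSINGULAR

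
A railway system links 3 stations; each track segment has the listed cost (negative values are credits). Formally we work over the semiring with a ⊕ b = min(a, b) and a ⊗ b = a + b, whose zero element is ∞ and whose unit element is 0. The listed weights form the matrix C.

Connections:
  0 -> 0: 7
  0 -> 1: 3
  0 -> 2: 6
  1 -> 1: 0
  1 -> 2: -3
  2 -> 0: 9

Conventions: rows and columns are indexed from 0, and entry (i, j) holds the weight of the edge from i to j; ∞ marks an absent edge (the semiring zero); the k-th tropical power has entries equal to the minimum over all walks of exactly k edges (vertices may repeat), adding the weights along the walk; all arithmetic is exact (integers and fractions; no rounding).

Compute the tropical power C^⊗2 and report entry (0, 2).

C^⊗2:
  [14, 3, 0]
  [6, 0, -3]
  [16, 12, 15]
Key observation: the optimum is the walk 0->1->2, with weight 3 + (-3) = 0.
Optimal value attained by: walk 0->1->2.
Answer: (C^⊗2)[0][2] = 0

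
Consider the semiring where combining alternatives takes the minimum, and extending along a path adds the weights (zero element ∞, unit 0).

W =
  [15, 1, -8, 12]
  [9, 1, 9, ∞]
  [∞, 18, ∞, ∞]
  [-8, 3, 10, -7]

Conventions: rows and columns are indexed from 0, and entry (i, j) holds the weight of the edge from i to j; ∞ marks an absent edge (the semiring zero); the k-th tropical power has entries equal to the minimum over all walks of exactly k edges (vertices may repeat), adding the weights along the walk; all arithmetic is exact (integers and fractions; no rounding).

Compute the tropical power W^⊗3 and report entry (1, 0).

W^⊗2:
  [4, 2, 7, 5]
  [10, 2, 1, 21]
  [27, 19, 27, ∞]
  [-15, -7, -16, -14]
W^⊗3:
  [-3, 3, -4, -2]
  [11, 3, 2, 14]
  [28, 20, 19, 39]
  [-22, -14, -23, -21]
Key observation: the optimum is the walk 1->1->1->0, with weight 1 + 1 + 9 = 11.
Optimal value attained by: walk 1->1->1->0.
Answer: (W^⊗3)[1][0] = 11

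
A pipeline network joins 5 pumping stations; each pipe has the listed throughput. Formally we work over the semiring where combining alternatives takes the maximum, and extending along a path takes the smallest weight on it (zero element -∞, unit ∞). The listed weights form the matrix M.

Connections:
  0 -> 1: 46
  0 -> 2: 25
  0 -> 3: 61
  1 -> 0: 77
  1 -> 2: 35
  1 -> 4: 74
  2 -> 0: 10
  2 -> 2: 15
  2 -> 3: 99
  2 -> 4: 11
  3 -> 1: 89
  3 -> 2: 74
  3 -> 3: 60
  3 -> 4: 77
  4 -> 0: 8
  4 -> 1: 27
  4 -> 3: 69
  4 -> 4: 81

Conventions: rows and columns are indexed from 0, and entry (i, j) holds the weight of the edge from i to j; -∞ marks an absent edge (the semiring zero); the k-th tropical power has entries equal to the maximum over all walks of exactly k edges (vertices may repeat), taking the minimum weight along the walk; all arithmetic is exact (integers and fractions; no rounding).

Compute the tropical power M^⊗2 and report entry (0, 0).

M^⊗2:
  [46, 61, 61, 60, 61]
  [10, 46, 25, 69, 74]
  [10, 89, 74, 60, 77]
  [77, 60, 60, 74, 77]
  [27, 69, 69, 69, 81]
Key observation: the optimum is the walk 0->1->0, with weight 46 min 77 = 46.
Optimal value attained by: walk 0->1->0.
Answer: (M^⊗2)[0][0] = 46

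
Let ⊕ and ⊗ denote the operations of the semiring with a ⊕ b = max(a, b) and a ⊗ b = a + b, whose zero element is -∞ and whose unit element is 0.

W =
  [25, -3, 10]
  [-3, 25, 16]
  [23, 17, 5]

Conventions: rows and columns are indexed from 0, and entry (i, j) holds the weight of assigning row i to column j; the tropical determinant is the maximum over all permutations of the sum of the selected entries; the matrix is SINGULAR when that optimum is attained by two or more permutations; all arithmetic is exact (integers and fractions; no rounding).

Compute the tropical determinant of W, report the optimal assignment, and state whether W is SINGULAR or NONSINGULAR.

σ = (0, 1, 2): 25 + 25 + 5 = 55
σ = (0, 2, 1): 25 + 16 + 17 = 58
σ = (1, 0, 2): (-3) + (-3) + 5 = -1
σ = (1, 2, 0): (-3) + 16 + 23 = 36
σ = (2, 0, 1): 10 + (-3) + 17 = 24
σ = (2, 1, 0): 10 + 25 + 23 = 58
Optimal value attained by: σ = (0, 2, 1).
Answer: det⊕(W) = 58; verdict: SINGULAR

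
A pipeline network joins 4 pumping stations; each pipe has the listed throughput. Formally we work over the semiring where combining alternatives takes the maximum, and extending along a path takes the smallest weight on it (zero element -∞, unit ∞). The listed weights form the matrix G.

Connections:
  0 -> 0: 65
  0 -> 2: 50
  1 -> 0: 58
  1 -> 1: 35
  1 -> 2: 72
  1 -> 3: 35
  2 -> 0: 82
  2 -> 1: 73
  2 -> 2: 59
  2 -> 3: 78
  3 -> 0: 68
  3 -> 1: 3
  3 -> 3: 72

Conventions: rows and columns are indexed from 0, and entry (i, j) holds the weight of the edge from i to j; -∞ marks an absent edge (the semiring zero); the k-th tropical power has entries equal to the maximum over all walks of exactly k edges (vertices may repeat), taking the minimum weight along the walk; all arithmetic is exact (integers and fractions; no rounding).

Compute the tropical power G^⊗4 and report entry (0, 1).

G^⊗2:
  [65, 50, 50, 50]
  [72, 72, 59, 72]
  [68, 59, 72, 72]
  [68, 3, 50, 72]
G^⊗3:
  [65, 50, 50, 50]
  [68, 59, 72, 72]
  [72, 72, 59, 72]
  [68, 50, 50, 72]
G^⊗4:
  [65, 50, 50, 50]
  [72, 72, 59, 72]
  [68, 59, 72, 72]
  [68, 50, 50, 72]
Key observation: the optimum is the walk 0->0->0->2->1, with weight 65 min 65 min 50 min 73 = 50.
Optimal value attained by: walk 0->0->0->2->1.
Answer: (G^⊗4)[0][1] = 50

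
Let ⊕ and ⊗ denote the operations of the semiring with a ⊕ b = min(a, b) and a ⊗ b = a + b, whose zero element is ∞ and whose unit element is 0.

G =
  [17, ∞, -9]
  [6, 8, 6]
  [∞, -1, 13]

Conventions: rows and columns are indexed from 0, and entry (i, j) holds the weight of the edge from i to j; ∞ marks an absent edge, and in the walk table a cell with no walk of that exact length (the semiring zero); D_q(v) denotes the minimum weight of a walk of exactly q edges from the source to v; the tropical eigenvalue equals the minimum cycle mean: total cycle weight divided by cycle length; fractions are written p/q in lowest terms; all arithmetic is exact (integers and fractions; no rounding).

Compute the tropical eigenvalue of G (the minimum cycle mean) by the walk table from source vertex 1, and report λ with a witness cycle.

q=0: [∞, 0, ∞]
q=1: [6, 8, 6]
q=2: [14, 5, -3]
q=3: [11, -4, 5]
Optimal cycle mean attained by: cycle 0->2->1->0, total (-9) + (-1) + 6, length 3.
Answer: λ = -4/3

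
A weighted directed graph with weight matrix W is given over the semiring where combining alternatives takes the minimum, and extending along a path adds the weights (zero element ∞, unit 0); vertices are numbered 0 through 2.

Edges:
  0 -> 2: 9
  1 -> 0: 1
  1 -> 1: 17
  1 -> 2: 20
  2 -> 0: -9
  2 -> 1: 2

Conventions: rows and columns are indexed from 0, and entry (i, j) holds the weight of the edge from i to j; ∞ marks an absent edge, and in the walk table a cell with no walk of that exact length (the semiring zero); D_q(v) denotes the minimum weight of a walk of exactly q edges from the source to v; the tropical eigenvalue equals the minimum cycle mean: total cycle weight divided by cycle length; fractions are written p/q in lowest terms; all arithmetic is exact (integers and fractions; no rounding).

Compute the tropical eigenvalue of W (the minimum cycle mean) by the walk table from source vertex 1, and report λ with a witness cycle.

q=0: [∞, 0, ∞]
q=1: [1, 17, 20]
q=2: [11, 22, 10]
q=3: [1, 12, 20]
Optimal cycle mean attained by: cycle 0->2->0, total 9 + (-9), length 2.
Answer: λ = 0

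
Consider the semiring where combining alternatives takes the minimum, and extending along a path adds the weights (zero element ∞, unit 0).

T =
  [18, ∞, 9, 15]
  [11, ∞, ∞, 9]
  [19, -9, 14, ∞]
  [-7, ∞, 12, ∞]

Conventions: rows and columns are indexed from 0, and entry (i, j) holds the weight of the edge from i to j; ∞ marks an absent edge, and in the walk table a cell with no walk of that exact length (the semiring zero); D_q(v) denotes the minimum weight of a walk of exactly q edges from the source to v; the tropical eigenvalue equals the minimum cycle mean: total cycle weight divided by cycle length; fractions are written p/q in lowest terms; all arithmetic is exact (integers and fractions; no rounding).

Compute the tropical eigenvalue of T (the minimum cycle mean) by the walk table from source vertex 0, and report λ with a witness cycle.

q=0: [0, ∞, ∞, ∞]
q=1: [18, ∞, 9, 15]
q=2: [8, 0, 23, 33]
q=3: [11, 14, 17, 9]
q=4: [2, 8, 20, 23]
Optimal cycle mean attained by: cycle 0->2->1->3->0, total 9 + (-9) + 9 + (-7), length 4.
Answer: λ = 1/2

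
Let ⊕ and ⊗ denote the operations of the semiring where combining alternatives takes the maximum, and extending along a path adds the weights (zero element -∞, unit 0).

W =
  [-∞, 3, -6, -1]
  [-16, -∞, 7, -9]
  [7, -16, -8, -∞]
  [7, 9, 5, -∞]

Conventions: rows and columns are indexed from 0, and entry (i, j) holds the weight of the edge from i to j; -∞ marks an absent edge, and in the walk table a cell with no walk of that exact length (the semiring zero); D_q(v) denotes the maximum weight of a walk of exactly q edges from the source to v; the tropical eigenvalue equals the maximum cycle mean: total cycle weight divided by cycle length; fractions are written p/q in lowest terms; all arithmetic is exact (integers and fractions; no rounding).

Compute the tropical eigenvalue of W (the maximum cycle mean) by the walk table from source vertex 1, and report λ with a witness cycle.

q=0: [-∞, 0, -∞, -∞]
q=1: [-16, -∞, 7, -9]
q=2: [14, 0, -1, -17]
q=3: [6, 17, 8, 13]
q=4: [20, 22, 24, 8]
Optimal cycle mean attained by: cycle 0->1->2->0, total 3 + 7 + 7, length 3.
Answer: λ = 17/3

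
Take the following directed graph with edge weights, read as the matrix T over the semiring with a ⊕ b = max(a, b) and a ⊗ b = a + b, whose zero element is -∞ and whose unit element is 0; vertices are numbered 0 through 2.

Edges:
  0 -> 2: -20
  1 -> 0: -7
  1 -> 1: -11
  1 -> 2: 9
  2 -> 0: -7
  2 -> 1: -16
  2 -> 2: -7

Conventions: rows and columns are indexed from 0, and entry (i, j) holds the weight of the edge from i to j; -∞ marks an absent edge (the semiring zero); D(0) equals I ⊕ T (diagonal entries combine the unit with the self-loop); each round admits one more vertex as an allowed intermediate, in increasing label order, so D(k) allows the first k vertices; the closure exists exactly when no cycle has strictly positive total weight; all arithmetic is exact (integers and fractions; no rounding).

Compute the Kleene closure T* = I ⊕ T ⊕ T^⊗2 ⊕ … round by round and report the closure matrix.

D(0):
  [0, -∞, -20]
  [-7, 0, 9]
  [-7, -16, 0]
D(1):
  [0, -∞, -20]
  [-7, 0, 9]
  [-7, -16, 0]
D(2):
  [0, -∞, -20]
  [-7, 0, 9]
  [-7, -16, 0]
D(3):
  [0, -36, -20]
  [2, 0, 9]
  [-7, -16, 0]
Answer: T* = [[0, -36, -20], [2, 0, 9], [-7, -16, 0]]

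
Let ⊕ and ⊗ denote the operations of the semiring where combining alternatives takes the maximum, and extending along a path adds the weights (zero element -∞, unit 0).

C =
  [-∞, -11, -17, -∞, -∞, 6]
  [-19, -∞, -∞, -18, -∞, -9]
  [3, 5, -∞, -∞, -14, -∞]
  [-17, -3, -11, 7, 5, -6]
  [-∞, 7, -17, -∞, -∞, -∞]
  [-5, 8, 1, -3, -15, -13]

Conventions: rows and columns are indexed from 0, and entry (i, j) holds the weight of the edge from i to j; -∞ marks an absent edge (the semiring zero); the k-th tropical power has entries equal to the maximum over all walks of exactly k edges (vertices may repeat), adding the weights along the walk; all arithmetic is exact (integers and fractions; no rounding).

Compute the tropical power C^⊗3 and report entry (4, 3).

C^⊗2:
  [1, 14, 7, 3, -9, -7]
  [-14, -1, -8, -11, -13, -13]
  [-14, -7, -14, -13, -∞, 9]
  [-8, 12, -4, 14, 12, 1]
  [-12, -12, -∞, -11, -31, -2]
  [4, 6, -12, 4, 2, 1]
C^⊗3:
  [10, 12, -6, 10, 8, 7]
  [-5, -3, -12, -4, -6, -8]
  [4, 17, 10, 6, -6, -4]
  [-1, 19, 3, 21, 19, 8]
  [-7, 6, -1, -4, -6, -6]
  [-4, 9, 2, 11, 9, 10]
Key observation: the optimum is the walk 4->1->3->3, with weight 7 + (-18) + 7 = -4.
Optimal value attained by: walk 4->1->3->3.
Answer: (C^⊗3)[4][3] = -4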